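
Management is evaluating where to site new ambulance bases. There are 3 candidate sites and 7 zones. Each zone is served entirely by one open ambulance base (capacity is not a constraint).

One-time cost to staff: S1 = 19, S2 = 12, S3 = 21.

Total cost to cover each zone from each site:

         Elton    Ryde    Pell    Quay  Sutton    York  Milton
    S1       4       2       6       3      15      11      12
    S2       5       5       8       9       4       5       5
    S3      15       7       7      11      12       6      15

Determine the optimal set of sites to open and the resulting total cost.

Open S2 only; minimum total cost 53.

For any fixed open set, each zone goes to its cheapest open site; total = fixed + service.
{S2}: Elton→S2 5, Ryde→S2 5, Pell→S2 8, Quay→S2 9, Sutton→S2 4, York→S2 5, Milton→S2 5. Service 41; fixed 12; total 53.
{S1, S2}: service 29 + fixed 31 = 60
{S1}: Elton→S1 4, Ryde→S1 2, Pell→S1 6, Quay→S1 3, Sutton→S1 15, York→S1 11, Milton→S1 12. Service 53; fixed 19; total 72.
{S1, S2, S3}: service 29 + fixed 52 = 81
(All 7 nonempty subsets were checked; S2 only is lowest.)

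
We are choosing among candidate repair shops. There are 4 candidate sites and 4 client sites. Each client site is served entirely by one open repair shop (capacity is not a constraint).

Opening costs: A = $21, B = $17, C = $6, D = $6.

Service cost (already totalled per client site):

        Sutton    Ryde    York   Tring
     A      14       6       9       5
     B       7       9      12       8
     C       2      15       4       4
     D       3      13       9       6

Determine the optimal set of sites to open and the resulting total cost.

For any fixed open set, each client site goes to its cheapest open site; total = fixed + service.
{C}: Sutton→C 2, Ryde→C 15, York→C 4, Tring→C 4. Service 25; fixed 6; total 31.
{C, D}: service 23 + fixed 12 = 35
{D}: service 31 + fixed 6 = 37
{A, B, C, D}: service 16 + fixed 50 = 66
(All 15 nonempty subsets were checked; C only is lowest.)

Open C only; minimum total cost 31.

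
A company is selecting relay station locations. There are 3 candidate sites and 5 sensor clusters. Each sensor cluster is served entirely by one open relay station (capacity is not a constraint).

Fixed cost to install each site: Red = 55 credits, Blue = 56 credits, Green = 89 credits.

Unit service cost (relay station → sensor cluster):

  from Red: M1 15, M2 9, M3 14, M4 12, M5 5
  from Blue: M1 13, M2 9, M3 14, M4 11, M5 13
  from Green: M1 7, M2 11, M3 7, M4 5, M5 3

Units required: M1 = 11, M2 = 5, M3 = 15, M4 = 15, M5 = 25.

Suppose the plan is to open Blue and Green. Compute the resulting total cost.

Each sensor cluster is assigned to its cheapest site among the open ones.
{Blue, Green}: M1→Green 7·11=77, M2→Blue 9·5=45, M3→Green 7·15=105, M4→Green 5·15=75, M5→Green 3·25=75. Service 377; fixed 145; total 522.

Total cost: 522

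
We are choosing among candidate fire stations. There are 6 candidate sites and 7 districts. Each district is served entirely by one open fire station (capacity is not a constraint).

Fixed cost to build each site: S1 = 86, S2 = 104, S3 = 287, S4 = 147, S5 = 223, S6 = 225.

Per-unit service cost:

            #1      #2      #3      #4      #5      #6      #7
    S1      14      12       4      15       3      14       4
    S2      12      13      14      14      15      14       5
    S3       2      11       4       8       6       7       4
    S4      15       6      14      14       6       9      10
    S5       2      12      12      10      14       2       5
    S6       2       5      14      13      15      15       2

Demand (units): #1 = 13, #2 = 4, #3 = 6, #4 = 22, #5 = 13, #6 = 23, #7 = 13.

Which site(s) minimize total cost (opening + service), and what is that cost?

For any fixed open set, each district goes to its cheapest open site; total = fixed + service.
{S1, S5}: #1→S5 2·13=26, #2→S1 12·4=48, #3→S1 4·6=24, #4→S5 10·22=220, #5→S1 3·13=39, #6→S5 2·23=46, #7→S1 4·13=52. Service 455; fixed 309; total 764.
{S3}: #1→S3 2·13=26, #2→S3 11·4=44, #3→S3 4·6=24, #4→S3 8·22=176, #5→S3 6·13=78, #6→S3 7·23=161, #7→S3 4·13=52. Service 561; fixed 287; total 848.
{S1, S2, S5}: #1→S5 2·13=26, #2→S1 12·4=48, #3→S1 4·6=24, #4→S5 10·22=220, #5→S1 3·13=39, #6→S5 2·23=46, #7→S1 4·13=52. Service 455; fixed 413; total 868.
{S1, S2, S3, S4, S5, S6}: service 357 + fixed 1072 = 1429
No other subset beats 764.

Open S1 and S5; minimum total cost 764.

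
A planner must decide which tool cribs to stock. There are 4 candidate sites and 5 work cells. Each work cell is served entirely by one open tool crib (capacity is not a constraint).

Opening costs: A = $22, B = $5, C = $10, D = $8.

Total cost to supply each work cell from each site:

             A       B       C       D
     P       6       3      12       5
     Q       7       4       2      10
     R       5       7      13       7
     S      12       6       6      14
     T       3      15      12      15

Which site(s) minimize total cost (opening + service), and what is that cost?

For any fixed open set, each work cell goes to its cheapest open site; total = fixed + service.
{B}: P→B 3, Q→B 4, R→B 7, S→B 6, T→B 15. Service 35; fixed 5; total 40.
{B, C}: P→B 3, Q→C 2, R→B 7, S→B 6, T→C 12. Service 30; fixed 15; total 45.
{A, B}: service 21 + fixed 27 = 48
{A, B, C, D}: service 19 + fixed 45 = 64
No other subset beats 40.

Open B only; minimum total cost 40.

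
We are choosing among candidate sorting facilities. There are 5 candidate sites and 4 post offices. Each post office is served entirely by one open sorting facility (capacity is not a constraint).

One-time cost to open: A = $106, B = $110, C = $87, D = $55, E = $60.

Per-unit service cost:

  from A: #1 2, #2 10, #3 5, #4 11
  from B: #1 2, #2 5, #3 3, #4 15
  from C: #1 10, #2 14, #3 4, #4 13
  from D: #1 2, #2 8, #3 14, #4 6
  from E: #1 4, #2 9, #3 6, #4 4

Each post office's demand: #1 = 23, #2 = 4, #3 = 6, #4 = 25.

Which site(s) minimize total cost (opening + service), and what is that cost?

For any fixed open set, each post office goes to its cheapest open site; total = fixed + service.
{E}: #1→E 4·23=92, #2→E 9·4=36, #3→E 6·6=36, #4→E 4·25=100. Service 264; fixed 60; total 324.
{D, E}: #1→D 2·23=46, #2→D 8·4=32, #3→E 6·6=36, #4→E 4·25=100. Service 214; fixed 115; total 329.
{B, E}: service 184 + fixed 170 = 354
{A, B, C, D, E}: #1→A 2·23=46, #2→B 5·4=20, #3→B 3·6=18, #4→E 4·25=100. Service 184; fixed 418; total 602.
No other subset beats 324.

Open E only; minimum total cost 324.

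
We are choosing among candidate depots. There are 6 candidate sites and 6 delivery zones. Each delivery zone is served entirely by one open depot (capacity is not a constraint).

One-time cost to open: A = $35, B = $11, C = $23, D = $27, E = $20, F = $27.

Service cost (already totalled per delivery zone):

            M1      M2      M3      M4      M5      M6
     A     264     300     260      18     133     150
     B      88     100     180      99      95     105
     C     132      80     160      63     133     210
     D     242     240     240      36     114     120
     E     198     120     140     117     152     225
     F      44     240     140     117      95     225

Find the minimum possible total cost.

Minimum total cost: 575

For any fixed open set, each delivery zone goes to its cheapest open site; total = fixed + service.
{A, B, F}: M1→F 44, M2→B 100, M3→F 140, M4→A 18, M5→B 95, M6→B 105. Service 502; fixed 73; total 575.
{A, B, C, F}: M1→F 44, M2→C 80, M3→F 140, M4→A 18, M5→B 95, M6→B 105. Service 482; fixed 96; total 578.
{B, D, F}: service 520 + fixed 65 = 585
{A, B, C, D, E, F}: service 482 + fixed 143 = 625
No other subset beats 575.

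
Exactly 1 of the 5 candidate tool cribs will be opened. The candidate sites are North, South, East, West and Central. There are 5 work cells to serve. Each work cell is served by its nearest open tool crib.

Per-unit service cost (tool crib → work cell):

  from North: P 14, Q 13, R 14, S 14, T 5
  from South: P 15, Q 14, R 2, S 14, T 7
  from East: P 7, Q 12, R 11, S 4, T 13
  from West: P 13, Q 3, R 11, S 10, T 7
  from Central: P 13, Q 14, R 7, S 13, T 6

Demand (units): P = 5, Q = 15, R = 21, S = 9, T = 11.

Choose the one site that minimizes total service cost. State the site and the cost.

Choose West only; total service cost 508.

With exactly 1 open, each work cell uses its cheapest among the chosen.
{West}: P→West 13·5=65, Q→West 3·15=45, R→West 11·21=231, S→West 10·9=90, T→West 7·11=77. Service cost 508.
{South}: service cost 530
{Central}: service cost 605
Among all 5 size-1 choices, {West} is lowest.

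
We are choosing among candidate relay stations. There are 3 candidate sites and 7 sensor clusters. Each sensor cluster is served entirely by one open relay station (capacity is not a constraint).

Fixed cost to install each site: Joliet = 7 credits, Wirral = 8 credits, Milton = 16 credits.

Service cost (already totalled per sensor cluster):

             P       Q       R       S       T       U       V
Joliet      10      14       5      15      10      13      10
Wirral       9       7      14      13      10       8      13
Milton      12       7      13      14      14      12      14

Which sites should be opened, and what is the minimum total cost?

Open Joliet and Wirral; minimum total cost 77.

For any fixed open set, each sensor cluster goes to its cheapest open site; total = fixed + service.
{Joliet, Wirral}: P→Wirral 9, Q→Wirral 7, R→Joliet 5, S→Wirral 13, T→Joliet 10, U→Wirral 8, V→Joliet 10. Service 62; fixed 15; total 77.
{Wirral}: P→Wirral 9, Q→Wirral 7, R→Wirral 14, S→Wirral 13, T→Wirral 10, U→Wirral 8, V→Wirral 13. Service 74; fixed 8; total 82.
{Joliet}: service 77 + fixed 7 = 84
{Joliet, Wirral, Milton}: service 62 + fixed 31 = 93
No other subset beats 77.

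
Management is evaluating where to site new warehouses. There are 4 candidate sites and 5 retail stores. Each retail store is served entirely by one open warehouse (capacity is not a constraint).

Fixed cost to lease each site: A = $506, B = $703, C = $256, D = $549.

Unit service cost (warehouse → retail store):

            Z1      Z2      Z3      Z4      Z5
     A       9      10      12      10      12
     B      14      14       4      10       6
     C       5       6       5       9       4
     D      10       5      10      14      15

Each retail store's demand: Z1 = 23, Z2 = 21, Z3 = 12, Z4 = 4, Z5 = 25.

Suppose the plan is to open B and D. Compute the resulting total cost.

Each retail store is assigned to its cheapest site among the open ones.
{B, D}: Z1→D 10·23=230, Z2→D 5·21=105, Z3→B 4·12=48, Z4→B 10·4=40, Z5→B 6·25=150. Service 573; fixed 1252; total 1825.

Total cost: 1825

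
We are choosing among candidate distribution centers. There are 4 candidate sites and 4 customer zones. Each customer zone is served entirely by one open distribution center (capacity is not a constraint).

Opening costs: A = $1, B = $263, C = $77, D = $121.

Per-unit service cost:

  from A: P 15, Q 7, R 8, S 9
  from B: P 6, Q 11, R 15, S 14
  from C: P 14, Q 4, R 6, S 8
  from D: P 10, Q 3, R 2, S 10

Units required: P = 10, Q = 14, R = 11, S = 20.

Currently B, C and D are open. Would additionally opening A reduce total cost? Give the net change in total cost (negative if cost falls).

No — net change +1 (cost rises by 1).

Current service cost with {B, C, D}: 284.
Adding A: each customer zone re-picks its cheapest; new service cost 284, saving 0.
Extra fixed cost: 1. Net change = 1 − 0 = 1.
(Totals: 745 → 746.)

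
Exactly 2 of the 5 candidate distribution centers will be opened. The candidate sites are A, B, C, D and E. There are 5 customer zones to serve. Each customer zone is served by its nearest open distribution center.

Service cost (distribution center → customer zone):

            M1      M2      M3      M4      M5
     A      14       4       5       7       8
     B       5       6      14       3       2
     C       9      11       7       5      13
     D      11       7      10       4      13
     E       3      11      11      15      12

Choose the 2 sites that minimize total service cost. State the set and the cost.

With exactly 2 open, each customer zone uses its cheapest among the chosen.
{A, B}: M1→B 5, M2→A 4, M3→A 5, M4→B 3, M5→B 2. Service cost 19.
{B, C}: service cost 23
{B, E}: service cost 25
Among all 10 size-2 choices, {A, B} is lowest.

Choose A and B; total service cost 19.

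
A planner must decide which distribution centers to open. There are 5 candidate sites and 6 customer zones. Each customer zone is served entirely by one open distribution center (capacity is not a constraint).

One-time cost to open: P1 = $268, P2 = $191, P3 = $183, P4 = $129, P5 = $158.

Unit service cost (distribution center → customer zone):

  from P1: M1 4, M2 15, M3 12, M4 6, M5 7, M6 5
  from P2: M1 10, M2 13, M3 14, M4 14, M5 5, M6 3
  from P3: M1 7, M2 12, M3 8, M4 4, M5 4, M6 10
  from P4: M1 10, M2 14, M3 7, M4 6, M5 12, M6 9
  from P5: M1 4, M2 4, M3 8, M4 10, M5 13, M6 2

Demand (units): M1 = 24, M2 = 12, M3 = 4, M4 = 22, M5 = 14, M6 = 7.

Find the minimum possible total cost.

For any fixed open set, each customer zone goes to its cheapest open site; total = fixed + service.
{P3, P5}: M1→P5 4·24=96, M2→P5 4·12=48, M3→P3 8·4=32, M4→P3 4·22=88, M5→P3 4·14=56, M6→P5 2·7=14. Service 334; fixed 341; total 675.
{P3}: service 558 + fixed 183 = 741
{P5}: service 592 + fixed 158 = 750
{P1, P2, P3, P4, P5}: M1→P1 4·24=96, M2→P5 4·12=48, M3→P4 7·4=28, M4→P3 4·22=88, M5→P3 4·14=56, M6→P5 2·7=14. Service 330; fixed 929; total 1259.
No other subset beats 675.

Minimum total cost: 675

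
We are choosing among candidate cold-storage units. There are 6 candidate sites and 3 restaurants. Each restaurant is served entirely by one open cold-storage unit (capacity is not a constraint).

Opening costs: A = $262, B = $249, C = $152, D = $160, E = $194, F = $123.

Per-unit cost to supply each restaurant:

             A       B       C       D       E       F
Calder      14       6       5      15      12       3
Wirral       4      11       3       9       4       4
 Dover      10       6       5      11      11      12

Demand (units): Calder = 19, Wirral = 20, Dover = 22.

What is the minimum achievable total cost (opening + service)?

Minimum total cost: 417

For any fixed open set, each restaurant goes to its cheapest open site; total = fixed + service.
{C}: Calder→C 5·19=95, Wirral→C 3·20=60, Dover→C 5·22=110. Service 265; fixed 152; total 417.
{C, F}: Calder→F 3·19=57, Wirral→C 3·20=60, Dover→C 5·22=110. Service 227; fixed 275; total 502.
{F}: Calder→F 3·19=57, Wirral→F 4·20=80, Dover→F 12·22=264. Service 401; fixed 123; total 524.
{A, B, C, D, E, F}: service 227 + fixed 1140 = 1367
No other subset beats 417.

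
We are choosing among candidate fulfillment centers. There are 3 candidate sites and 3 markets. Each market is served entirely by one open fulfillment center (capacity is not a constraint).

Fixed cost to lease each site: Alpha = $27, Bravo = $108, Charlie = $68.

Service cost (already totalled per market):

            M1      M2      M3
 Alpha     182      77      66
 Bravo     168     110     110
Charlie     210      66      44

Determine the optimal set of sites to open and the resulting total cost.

For any fixed open set, each market goes to its cheapest open site; total = fixed + service.
{Alpha}: M1→Alpha 182, M2→Alpha 77, M3→Alpha 66. Service 325; fixed 27; total 352.
{Alpha, Charlie}: M1→Alpha 182, M2→Charlie 66, M3→Charlie 44. Service 292; fixed 95; total 387.
{Charlie}: M1→Charlie 210, M2→Charlie 66, M3→Charlie 44. Service 320; fixed 68; total 388.
{Alpha, Bravo, Charlie}: service 278 + fixed 203 = 481
No other subset beats 352.

Open Alpha only; minimum total cost 352.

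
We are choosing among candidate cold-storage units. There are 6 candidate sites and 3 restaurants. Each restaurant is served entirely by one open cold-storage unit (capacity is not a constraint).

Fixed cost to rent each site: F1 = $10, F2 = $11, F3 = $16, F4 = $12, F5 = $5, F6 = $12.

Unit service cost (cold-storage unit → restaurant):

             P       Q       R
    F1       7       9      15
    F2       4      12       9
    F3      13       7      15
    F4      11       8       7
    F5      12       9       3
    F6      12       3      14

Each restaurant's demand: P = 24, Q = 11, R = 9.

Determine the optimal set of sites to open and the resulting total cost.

For any fixed open set, each restaurant goes to its cheapest open site; total = fixed + service.
{F2, F5, F6}: P→F2 4·24=96, Q→F6 3·11=33, R→F5 3·9=27. Service 156; fixed 28; total 184.
{F1, F2, F5, F6}: P→F2 4·24=96, Q→F6 3·11=33, R→F5 3·9=27. Service 156; fixed 38; total 194.
{F2, F4, F5, F6}: service 156 + fixed 40 = 196
{F1, F2, F3, F4, F5, F6}: P→F2 4·24=96, Q→F6 3·11=33, R→F5 3·9=27. Service 156; fixed 66; total 222.
No other subset beats 184.

Open F2, F5 and F6; minimum total cost 184.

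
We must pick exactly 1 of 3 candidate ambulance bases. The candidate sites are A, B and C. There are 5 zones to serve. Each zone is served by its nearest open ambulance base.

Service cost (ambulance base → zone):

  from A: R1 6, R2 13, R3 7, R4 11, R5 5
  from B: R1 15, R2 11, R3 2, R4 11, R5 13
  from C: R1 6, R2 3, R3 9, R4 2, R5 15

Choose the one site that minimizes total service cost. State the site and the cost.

Choose C only; total service cost 35.

With exactly 1 open, each zone uses its cheapest among the chosen.
{C}: R1→C 6, R2→C 3, R3→C 9, R4→C 2, R5→C 15. Service cost 35.
{A}: service cost 42
{B}: service cost 52
Among all 3 size-1 choices, {C} is lowest.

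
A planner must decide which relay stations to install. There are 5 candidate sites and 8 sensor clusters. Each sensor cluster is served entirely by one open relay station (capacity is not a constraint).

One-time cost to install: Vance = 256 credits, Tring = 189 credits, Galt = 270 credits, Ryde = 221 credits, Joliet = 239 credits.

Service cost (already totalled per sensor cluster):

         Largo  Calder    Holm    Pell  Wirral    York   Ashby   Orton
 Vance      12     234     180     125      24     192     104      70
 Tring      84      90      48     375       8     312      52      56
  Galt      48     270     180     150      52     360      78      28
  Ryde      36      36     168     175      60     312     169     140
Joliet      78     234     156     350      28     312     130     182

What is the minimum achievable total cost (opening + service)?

Minimum total cost: 1028

For any fixed open set, each sensor cluster goes to its cheapest open site; total = fixed + service.
{Vance, Tring}: Largo→Vance 12, Calder→Tring 90, Holm→Tring 48, Pell→Vance 125, Wirral→Tring 8, York→Vance 192, Ashby→Tring 52, Orton→Tring 56. Service 583; fixed 445; total 1028.
{Tring, Ryde}: service 723 + fixed 410 = 1133
{Vance, Tring, Ryde}: service 529 + fixed 666 = 1195
{Vance, Tring, Galt, Ryde, Joliet}: service 501 + fixed 1175 = 1676
No other subset beats 1028.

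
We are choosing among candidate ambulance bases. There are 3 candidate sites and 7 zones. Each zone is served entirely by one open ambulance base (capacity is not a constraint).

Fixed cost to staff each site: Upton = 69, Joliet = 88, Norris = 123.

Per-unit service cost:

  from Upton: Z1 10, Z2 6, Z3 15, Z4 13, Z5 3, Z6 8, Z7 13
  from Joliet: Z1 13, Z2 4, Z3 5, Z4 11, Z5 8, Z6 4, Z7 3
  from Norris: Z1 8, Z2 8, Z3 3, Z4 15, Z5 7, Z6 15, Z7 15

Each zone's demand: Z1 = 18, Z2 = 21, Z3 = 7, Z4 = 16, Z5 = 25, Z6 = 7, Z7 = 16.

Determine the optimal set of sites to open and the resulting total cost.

For any fixed open set, each zone goes to its cheapest open site; total = fixed + service.
{Upton, Joliet}: Z1→Upton 10·18=180, Z2→Joliet 4·21=84, Z3→Joliet 5·7=35, Z4→Joliet 11·16=176, Z5→Upton 3·25=75, Z6→Joliet 4·7=28, Z7→Joliet 3·16=48. Service 626; fixed 157; total 783.
{Upton, Joliet, Norris}: service 576 + fixed 280 = 856
{Joliet, Norris}: Z1→Norris 8·18=144, Z2→Joliet 4·21=84, Z3→Norris 3·7=21, Z4→Joliet 11·16=176, Z5→Norris 7·25=175, Z6→Joliet 4·7=28, Z7→Joliet 3·16=48. Service 676; fixed 211; total 887.
{Upton}: service 958 + fixed 69 = 1027
No other subset beats 783.

Open Upton and Joliet; minimum total cost 783.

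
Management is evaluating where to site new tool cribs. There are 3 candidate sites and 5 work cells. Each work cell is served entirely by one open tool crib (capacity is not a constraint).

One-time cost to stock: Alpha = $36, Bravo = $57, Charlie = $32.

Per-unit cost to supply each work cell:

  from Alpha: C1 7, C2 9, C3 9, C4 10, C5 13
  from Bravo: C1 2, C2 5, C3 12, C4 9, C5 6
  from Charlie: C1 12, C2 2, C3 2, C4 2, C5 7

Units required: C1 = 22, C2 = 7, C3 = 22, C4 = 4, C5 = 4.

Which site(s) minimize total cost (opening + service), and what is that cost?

Open Bravo and Charlie; minimum total cost 223.

For any fixed open set, each work cell goes to its cheapest open site; total = fixed + service.
{Bravo, Charlie}: C1→Bravo 2·22=44, C2→Charlie 2·7=14, C3→Charlie 2·22=44, C4→Charlie 2·4=8, C5→Bravo 6·4=24. Service 134; fixed 89; total 223.
{Alpha, Bravo, Charlie}: service 134 + fixed 125 = 259
{Alpha, Charlie}: C1→Alpha 7·22=154, C2→Charlie 2·7=14, C3→Charlie 2·22=44, C4→Charlie 2·4=8, C5→Charlie 7·4=28. Service 248; fixed 68; total 316.
{Charlie}: C1→Charlie 12·22=264, C2→Charlie 2·7=14, C3→Charlie 2·22=44, C4→Charlie 2·4=8, C5→Charlie 7·4=28. Service 358; fixed 32; total 390.
(All 7 nonempty subsets were checked; Bravo and Charlie is lowest.)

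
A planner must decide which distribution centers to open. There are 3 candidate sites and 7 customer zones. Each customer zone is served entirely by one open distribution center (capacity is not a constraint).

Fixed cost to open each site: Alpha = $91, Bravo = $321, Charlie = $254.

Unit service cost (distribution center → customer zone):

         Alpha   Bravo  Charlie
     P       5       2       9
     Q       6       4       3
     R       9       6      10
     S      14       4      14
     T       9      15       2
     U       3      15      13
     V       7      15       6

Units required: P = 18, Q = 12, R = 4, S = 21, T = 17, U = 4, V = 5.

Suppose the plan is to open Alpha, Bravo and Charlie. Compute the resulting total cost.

Each customer zone is assigned to its cheapest site among the open ones.
{Alpha, Bravo, Charlie}: P→Bravo 2·18=36, Q→Charlie 3·12=36, R→Bravo 6·4=24, S→Bravo 4·21=84, T→Charlie 2·17=34, U→Alpha 3·4=12, V→Charlie 6·5=30. Service 256; fixed 666; total 922.

Total cost: 922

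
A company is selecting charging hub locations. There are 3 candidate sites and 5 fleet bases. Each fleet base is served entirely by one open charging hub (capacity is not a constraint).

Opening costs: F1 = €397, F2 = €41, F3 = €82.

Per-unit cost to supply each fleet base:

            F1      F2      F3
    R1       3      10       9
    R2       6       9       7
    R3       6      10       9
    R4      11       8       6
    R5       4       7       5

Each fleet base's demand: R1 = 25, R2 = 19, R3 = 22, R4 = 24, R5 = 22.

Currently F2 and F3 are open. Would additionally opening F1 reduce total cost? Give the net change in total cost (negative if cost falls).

No — net change +140 (cost rises by 140).

Current service cost with {F2, F3}: 810.
Adding F1: each fleet base re-picks its cheapest; new service cost 553, saving 257.
Extra fixed cost: 397. Net change = 397 − 257 = 140.
(Totals: 933 → 1073.)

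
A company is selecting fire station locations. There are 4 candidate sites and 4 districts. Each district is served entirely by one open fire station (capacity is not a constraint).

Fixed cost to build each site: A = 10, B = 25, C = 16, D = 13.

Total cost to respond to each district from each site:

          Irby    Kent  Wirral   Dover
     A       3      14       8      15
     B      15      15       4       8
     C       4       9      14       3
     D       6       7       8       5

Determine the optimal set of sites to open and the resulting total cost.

Open D only; minimum total cost 39.

For any fixed open set, each district goes to its cheapest open site; total = fixed + service.
{D}: Irby→D 6, Kent→D 7, Wirral→D 8, Dover→D 5. Service 26; fixed 13; total 39.
{A, D}: Irby→A 3, Kent→D 7, Wirral→A 8, Dover→D 5. Service 23; fixed 23; total 46.
{C}: service 30 + fixed 16 = 46
{A, B, C, D}: service 17 + fixed 64 = 81
No other subset beats 39.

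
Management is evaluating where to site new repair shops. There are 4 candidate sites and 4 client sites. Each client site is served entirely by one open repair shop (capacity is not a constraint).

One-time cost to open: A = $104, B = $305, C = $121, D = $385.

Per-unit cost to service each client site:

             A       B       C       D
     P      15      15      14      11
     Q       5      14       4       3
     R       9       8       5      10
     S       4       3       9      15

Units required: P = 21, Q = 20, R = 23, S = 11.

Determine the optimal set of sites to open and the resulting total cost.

Open C only; minimum total cost 709.

For any fixed open set, each client site goes to its cheapest open site; total = fixed + service.
{C}: P→C 14·21=294, Q→C 4·20=80, R→C 5·23=115, S→C 9·11=99. Service 588; fixed 121; total 709.
{A, C}: P→C 14·21=294, Q→C 4·20=80, R→C 5·23=115, S→A 4·11=44. Service 533; fixed 225; total 758.
{A}: service 666 + fixed 104 = 770
{A, B, C, D}: P→D 11·21=231, Q→D 3·20=60, R→C 5·23=115, S→B 3·11=33. Service 439; fixed 915; total 1354.
No other subset beats 709.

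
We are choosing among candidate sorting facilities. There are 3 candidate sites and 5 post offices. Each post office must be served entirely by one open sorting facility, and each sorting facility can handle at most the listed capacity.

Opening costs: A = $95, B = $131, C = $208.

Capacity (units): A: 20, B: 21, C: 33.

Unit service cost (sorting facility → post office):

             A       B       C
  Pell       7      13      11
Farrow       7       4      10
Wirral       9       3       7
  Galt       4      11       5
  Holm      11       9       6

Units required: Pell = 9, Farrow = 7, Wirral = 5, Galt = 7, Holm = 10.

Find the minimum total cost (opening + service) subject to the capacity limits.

Open {A, B}: Pell→A 7·9=63, Farrow→B 4·7=28, Wirral→B 3·5=15, Galt→B 11·7=77, Holm→A 11·10=110.
Loads: A carries 19/20, B carries 19/21. Service 293; fixed 226; total 519.
Next best feasible plan costs 524.

Minimum total cost: 519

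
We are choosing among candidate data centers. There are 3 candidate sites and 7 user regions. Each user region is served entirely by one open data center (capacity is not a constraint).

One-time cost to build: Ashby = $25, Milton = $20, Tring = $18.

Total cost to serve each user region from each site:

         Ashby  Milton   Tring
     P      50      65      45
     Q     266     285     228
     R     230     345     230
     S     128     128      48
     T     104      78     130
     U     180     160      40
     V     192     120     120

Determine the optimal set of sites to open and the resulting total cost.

Open Milton and Tring; minimum total cost 827.

For any fixed open set, each user region goes to its cheapest open site; total = fixed + service.
{Milton, Tring}: P→Tring 45, Q→Tring 228, R→Tring 230, S→Tring 48, T→Milton 78, U→Tring 40, V→Milton 120. Service 789; fixed 38; total 827.
{Ashby, Milton, Tring}: service 789 + fixed 63 = 852
{Ashby, Tring}: P→Tring 45, Q→Tring 228, R→Ashby 230, S→Tring 48, T→Ashby 104, U→Tring 40, V→Tring 120. Service 815; fixed 43; total 858.
{Tring}: service 841 + fixed 18 = 859
No other subset beats 827.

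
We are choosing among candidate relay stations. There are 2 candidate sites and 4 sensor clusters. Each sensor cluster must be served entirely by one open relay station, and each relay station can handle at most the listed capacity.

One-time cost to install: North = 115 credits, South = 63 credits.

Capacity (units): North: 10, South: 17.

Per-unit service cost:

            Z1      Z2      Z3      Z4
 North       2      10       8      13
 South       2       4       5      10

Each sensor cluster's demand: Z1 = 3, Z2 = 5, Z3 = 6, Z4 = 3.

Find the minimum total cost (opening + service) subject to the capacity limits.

Minimum total cost: 149

Open {South}: Z1→South 2·3=6, Z2→South 4·5=20, Z3→South 5·6=30, Z4→South 10·3=30.
Loads: South carries 17/17. Service 86; fixed 63; total 149.
Next best feasible plan costs 264.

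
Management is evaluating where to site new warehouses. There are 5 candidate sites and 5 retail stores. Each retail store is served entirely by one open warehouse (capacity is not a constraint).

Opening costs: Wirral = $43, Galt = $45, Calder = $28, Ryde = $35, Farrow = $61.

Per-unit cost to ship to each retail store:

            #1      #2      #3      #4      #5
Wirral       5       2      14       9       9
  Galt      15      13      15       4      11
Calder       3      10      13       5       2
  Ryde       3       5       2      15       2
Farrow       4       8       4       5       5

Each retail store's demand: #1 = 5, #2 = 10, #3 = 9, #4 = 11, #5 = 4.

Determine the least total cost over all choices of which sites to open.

Minimum total cost: 209

For any fixed open set, each retail store goes to its cheapest open site; total = fixed + service.
{Calder, Ryde}: #1→Calder 3·5=15, #2→Ryde 5·10=50, #3→Ryde 2·9=18, #4→Calder 5·11=55, #5→Calder 2·4=8. Service 146; fixed 63; total 209.
{Galt, Ryde}: #1→Ryde 3·5=15, #2→Ryde 5·10=50, #3→Ryde 2·9=18, #4→Galt 4·11=44, #5→Ryde 2·4=8. Service 135; fixed 80; total 215.
{Wirral, Calder, Ryde}: service 116 + fixed 106 = 222
{Wirral, Galt, Calder, Ryde, Farrow}: service 105 + fixed 212 = 317
No other subset beats 209.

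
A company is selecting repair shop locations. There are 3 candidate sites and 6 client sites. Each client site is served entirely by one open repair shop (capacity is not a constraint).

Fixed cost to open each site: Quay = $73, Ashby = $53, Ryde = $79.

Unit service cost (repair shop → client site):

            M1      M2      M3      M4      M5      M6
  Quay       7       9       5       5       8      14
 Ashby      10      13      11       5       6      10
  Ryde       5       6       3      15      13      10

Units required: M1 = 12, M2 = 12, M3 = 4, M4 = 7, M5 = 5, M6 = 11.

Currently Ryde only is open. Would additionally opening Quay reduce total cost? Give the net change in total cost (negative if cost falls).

Yes — net change −22 (cost falls by 22).

Current service cost with {Ryde}: 424.
Adding Quay: each client site re-picks its cheapest; new service cost 329, saving 95.
Extra fixed cost: 73. Net change = 73 − 95 = -22.
(Totals: 503 → 481.)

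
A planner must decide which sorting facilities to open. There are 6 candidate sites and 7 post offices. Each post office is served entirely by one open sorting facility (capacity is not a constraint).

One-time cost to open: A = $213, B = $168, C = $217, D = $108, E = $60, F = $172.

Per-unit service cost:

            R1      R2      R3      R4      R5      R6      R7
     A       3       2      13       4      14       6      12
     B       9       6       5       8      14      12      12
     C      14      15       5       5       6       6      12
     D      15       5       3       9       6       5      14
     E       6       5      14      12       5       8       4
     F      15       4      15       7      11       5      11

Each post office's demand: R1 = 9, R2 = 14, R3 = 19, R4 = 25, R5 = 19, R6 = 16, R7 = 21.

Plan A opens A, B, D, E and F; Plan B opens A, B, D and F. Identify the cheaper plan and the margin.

Plan A is cheaper by 106.

Plan A: {A, B, D, E, F}: R1→A 3·9=27, R2→A 2·14=28, R3→D 3·19=57, R4→A 4·25=100, R5→E 5·19=95, R6→D 5·16=80, R7→E 4·21=84. Service 471; fixed 721; total 1192.
Plan B: {A, B, D, F}: R1→A 3·9=27, R2→A 2·14=28, R3→D 3·19=57, R4→A 4·25=100, R5→D 6·19=114, R6→D 5·16=80, R7→F 11·21=231. Service 637; fixed 661; total 1298.
Difference: |1192 − 1298| = 106.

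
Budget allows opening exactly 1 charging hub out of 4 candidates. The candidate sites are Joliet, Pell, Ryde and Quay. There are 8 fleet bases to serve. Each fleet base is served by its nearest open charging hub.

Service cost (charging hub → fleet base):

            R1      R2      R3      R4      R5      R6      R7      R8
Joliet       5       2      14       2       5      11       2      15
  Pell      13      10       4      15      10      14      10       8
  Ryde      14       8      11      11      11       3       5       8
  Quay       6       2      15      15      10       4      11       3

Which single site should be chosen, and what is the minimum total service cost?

Choose Joliet only; total service cost 56.

With exactly 1 open, each fleet base uses its cheapest among the chosen.
{Joliet}: R1→Joliet 5, R2→Joliet 2, R3→Joliet 14, R4→Joliet 2, R5→Joliet 5, R6→Joliet 11, R7→Joliet 2, R8→Joliet 15. Service cost 56.
{Quay}: service cost 66
{Ryde}: service cost 71
Among all 4 size-1 choices, {Joliet} is lowest.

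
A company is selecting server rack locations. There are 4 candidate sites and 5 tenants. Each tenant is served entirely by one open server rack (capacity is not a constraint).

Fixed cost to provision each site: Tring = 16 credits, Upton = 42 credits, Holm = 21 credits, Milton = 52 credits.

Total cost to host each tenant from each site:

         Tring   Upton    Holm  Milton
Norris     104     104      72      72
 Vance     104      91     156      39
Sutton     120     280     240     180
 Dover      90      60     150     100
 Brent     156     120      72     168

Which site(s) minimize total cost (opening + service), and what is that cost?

Open Tring, Holm and Milton; minimum total cost 482.

For any fixed open set, each tenant goes to its cheapest open site; total = fixed + service.
{Tring, Holm, Milton}: Norris→Holm 72, Vance→Milton 39, Sutton→Tring 120, Dover→Tring 90, Brent→Holm 72. Service 393; fixed 89; total 482.
{Tring, Upton, Holm}: Norris→Holm 72, Vance→Upton 91, Sutton→Tring 120, Dover→Upton 60, Brent→Holm 72. Service 415; fixed 79; total 494.
{Tring, Upton, Holm, Milton}: service 363 + fixed 131 = 494
{Tring}: service 574 + fixed 16 = 590
(All 15 nonempty subsets were checked; Tring, Holm and Milton is lowest.)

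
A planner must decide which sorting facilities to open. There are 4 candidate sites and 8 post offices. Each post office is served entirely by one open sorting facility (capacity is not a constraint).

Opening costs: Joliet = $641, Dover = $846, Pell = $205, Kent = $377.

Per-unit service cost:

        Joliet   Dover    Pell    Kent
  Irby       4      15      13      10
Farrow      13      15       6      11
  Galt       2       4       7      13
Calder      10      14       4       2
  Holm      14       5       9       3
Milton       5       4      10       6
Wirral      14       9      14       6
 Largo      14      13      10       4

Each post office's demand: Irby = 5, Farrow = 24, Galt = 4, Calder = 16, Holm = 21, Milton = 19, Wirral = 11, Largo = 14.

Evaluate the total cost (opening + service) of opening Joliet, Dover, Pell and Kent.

Total cost: 2534

Each post office is assigned to its cheapest site among the open ones.
{Joliet, Dover, Pell, Kent}: Irby→Joliet 4·5=20, Farrow→Pell 6·24=144, Galt→Joliet 2·4=8, Calder→Kent 2·16=32, Holm→Kent 3·21=63, Milton→Dover 4·19=76, Wirral→Kent 6·11=66, Largo→Kent 4·14=56. Service 465; fixed 2069; total 2534.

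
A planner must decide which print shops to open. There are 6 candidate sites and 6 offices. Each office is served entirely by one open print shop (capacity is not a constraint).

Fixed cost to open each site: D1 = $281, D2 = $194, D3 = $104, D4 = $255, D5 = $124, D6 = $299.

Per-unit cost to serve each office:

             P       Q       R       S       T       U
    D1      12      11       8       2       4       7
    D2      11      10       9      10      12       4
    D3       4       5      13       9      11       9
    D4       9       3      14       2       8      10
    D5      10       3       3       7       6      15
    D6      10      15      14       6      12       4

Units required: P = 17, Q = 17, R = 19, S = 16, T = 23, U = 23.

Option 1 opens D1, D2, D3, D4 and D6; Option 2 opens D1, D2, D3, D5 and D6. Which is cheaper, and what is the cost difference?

Option 1: {D1, D2, D3, D4, D6}: P→D3 4·17=68, Q→D4 3·17=51, R→D1 8·19=152, S→D1 2·16=32, T→D1 4·23=92, U→D2 4·23=92. Service 487; fixed 1133; total 1620.
Option 2: {D1, D2, D3, D5, D6}: P→D3 4·17=68, Q→D5 3·17=51, R→D5 3·19=57, S→D1 2·16=32, T→D1 4·23=92, U→D2 4·23=92. Service 392; fixed 1002; total 1394.
Difference: |1620 − 1394| = 226.

Option 2 is cheaper by 226.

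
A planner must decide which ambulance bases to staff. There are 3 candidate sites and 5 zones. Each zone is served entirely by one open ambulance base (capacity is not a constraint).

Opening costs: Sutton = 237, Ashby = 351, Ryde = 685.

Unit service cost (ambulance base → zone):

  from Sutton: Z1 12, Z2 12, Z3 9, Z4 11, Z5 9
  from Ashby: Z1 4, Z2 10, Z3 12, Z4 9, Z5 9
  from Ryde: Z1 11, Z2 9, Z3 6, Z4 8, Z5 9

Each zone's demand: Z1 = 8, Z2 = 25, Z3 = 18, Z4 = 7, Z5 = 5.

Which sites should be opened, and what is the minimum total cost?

For any fixed open set, each zone goes to its cheapest open site; total = fixed + service.
{Sutton}: Z1→Sutton 12·8=96, Z2→Sutton 12·25=300, Z3→Sutton 9·18=162, Z4→Sutton 11·7=77, Z5→Sutton 9·5=45. Service 680; fixed 237; total 917.
{Ashby}: service 606 + fixed 351 = 957
{Sutton, Ashby}: Z1→Ashby 4·8=32, Z2→Ashby 10·25=250, Z3→Sutton 9·18=162, Z4→Ashby 9·7=63, Z5→Sutton 9·5=45. Service 552; fixed 588; total 1140.
{Sutton, Ashby, Ryde}: service 466 + fixed 1273 = 1739
No other subset beats 917.

Open Sutton only; minimum total cost 917.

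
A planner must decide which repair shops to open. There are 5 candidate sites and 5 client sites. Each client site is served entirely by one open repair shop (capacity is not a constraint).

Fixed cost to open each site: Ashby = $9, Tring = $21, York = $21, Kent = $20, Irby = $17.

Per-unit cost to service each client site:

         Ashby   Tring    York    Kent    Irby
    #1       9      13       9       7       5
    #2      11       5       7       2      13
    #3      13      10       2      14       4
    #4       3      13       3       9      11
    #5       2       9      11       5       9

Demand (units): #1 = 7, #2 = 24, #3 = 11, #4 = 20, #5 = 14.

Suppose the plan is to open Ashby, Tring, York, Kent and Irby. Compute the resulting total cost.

Total cost: 281

Each client site is assigned to its cheapest site among the open ones.
{Ashby, Tring, York, Kent, Irby}: #1→Irby 5·7=35, #2→Kent 2·24=48, #3→York 2·11=22, #4→Ashby 3·20=60, #5→Ashby 2·14=28. Service 193; fixed 88; total 281.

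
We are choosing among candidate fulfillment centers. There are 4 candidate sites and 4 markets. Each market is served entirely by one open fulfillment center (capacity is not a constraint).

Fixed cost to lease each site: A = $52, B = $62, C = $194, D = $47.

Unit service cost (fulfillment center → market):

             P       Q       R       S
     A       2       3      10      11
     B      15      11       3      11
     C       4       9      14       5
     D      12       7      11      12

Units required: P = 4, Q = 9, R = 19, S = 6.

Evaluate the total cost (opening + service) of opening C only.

Each market is assigned to its cheapest site among the open ones.
{C}: P→C 4·4=16, Q→C 9·9=81, R→C 14·19=266, S→C 5·6=30. Service 393; fixed 194; total 587.

Total cost: 587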